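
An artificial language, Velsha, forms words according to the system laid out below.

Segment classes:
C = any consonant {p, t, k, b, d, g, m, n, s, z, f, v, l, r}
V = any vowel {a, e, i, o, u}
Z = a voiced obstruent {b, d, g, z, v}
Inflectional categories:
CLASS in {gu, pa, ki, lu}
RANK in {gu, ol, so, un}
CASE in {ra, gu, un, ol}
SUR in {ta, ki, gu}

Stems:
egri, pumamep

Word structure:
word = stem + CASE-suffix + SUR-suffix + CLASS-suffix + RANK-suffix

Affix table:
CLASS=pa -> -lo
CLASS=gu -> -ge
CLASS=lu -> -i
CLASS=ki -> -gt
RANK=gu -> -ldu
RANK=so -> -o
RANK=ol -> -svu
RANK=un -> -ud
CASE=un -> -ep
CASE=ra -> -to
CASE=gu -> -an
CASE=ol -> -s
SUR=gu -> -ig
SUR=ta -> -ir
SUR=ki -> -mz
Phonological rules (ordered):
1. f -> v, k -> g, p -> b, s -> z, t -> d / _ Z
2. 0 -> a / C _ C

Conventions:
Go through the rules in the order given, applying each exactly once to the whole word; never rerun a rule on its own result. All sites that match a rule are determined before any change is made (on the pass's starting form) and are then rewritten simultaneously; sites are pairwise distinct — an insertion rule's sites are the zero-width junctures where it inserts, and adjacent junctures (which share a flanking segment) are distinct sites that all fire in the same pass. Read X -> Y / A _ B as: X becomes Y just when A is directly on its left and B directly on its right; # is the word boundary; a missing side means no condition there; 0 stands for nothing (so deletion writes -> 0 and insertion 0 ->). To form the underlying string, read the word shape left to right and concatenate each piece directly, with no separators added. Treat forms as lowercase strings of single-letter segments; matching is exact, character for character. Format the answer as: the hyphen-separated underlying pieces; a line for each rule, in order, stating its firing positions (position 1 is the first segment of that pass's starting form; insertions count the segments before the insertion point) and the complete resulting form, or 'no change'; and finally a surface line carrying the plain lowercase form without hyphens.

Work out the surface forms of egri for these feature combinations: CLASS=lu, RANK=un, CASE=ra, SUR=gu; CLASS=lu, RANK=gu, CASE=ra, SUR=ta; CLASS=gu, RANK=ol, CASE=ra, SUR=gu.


cell CLASS=lu, RANK=un, CASE=ra, SUR=gu:
underlying: egri-to-ig-i-ud
1. f -> v, k -> g, p -> b, s -> z, t -> d / _ Z: no change
2. 0 -> a / C _ C: inserts after position(s) 2: egaritoigiud
surface: egaritoigiud

cell CLASS=lu, RANK=gu, CASE=ra, SUR=ta:
underlying: egri-to-ir-i-ldu
1. f -> v, k -> g, p -> b, s -> z, t -> d / _ Z: no change
2. 0 -> a / C _ C: inserts after position(s) 2, 10: egaritoiriladu
surface: egaritoiriladu

cell CLASS=gu, RANK=ol, CASE=ra, SUR=gu:
underlying: egri-to-ig-ge-svu
1. f -> v, k -> g, p -> b, s -> z, t -> d / _ Z: fires at position(s) 11: egritoiggezvu
2. 0 -> a / C _ C: inserts after position(s) 2, 8, 11: egaritoigagezavu
surface: egaritoigagezavu


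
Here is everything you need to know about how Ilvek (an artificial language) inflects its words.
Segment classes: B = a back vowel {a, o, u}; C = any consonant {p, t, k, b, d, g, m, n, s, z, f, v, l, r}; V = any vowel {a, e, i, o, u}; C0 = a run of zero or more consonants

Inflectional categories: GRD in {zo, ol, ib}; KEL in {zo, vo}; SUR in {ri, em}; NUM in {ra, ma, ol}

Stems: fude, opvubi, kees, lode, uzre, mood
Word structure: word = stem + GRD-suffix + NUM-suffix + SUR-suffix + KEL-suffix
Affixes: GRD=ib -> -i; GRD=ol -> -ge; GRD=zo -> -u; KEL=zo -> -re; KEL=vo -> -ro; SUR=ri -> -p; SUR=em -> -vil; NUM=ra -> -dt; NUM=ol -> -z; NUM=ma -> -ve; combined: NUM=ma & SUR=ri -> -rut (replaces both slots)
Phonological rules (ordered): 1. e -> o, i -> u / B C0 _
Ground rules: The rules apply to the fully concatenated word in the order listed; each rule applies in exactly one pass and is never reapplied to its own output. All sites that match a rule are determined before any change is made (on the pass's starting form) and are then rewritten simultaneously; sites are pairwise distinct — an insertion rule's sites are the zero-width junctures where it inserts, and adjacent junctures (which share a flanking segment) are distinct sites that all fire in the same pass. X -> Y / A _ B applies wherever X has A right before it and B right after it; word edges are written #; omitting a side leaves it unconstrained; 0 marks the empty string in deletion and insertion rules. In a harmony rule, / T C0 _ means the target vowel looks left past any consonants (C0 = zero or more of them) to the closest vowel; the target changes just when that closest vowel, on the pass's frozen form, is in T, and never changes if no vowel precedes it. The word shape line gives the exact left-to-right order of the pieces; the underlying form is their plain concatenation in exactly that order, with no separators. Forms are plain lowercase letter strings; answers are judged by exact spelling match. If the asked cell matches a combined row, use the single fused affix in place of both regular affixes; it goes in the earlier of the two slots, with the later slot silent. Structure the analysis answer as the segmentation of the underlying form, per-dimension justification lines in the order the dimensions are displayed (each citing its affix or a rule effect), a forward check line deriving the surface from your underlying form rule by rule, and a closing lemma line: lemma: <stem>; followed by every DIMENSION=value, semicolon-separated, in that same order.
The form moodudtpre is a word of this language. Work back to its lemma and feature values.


underlying: mood-i-dt-p-re
GRD=ib - signalled by the affix -i
KEL=zo - signalled by the affix -re
SUR=ri - signalled by the affix -p
NUM=ra - signalled by the affix -dt
check: moodidtpre -> moodudtpre
lemma: mood; GRD=ib; KEL=zo; SUR=ri; NUM=ra


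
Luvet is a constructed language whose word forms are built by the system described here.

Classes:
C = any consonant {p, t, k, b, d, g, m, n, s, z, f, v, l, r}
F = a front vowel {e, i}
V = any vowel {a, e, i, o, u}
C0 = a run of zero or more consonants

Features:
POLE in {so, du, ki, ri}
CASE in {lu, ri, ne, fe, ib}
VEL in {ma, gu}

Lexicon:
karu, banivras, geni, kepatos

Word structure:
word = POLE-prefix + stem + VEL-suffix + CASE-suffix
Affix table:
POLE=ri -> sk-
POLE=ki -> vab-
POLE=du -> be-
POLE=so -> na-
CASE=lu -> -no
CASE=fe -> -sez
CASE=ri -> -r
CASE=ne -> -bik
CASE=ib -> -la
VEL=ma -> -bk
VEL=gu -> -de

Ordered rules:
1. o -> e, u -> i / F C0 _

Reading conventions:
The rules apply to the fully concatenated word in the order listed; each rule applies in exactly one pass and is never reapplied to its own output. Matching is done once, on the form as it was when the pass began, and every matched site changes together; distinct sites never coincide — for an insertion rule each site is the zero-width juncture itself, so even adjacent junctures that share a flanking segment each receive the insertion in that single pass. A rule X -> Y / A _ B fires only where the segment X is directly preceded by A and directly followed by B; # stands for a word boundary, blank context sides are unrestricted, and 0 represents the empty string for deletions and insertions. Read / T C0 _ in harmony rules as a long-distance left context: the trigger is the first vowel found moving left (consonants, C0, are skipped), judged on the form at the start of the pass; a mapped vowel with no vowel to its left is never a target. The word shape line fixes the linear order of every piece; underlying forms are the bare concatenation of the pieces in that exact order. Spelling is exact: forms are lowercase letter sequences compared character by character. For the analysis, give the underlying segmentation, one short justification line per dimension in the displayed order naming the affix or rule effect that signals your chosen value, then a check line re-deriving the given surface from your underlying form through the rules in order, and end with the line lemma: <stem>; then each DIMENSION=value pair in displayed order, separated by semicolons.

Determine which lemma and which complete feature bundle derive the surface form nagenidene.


underlying: na-geni-de-no
POLE=so - signalled by the affix na-
CASE=lu - signalled by the affix -no
VEL=gu - signalled by the affix -de
check: nagenideno -> nagenidene
lemma: geni; POLE=so; CASE=lu; VEL=gu


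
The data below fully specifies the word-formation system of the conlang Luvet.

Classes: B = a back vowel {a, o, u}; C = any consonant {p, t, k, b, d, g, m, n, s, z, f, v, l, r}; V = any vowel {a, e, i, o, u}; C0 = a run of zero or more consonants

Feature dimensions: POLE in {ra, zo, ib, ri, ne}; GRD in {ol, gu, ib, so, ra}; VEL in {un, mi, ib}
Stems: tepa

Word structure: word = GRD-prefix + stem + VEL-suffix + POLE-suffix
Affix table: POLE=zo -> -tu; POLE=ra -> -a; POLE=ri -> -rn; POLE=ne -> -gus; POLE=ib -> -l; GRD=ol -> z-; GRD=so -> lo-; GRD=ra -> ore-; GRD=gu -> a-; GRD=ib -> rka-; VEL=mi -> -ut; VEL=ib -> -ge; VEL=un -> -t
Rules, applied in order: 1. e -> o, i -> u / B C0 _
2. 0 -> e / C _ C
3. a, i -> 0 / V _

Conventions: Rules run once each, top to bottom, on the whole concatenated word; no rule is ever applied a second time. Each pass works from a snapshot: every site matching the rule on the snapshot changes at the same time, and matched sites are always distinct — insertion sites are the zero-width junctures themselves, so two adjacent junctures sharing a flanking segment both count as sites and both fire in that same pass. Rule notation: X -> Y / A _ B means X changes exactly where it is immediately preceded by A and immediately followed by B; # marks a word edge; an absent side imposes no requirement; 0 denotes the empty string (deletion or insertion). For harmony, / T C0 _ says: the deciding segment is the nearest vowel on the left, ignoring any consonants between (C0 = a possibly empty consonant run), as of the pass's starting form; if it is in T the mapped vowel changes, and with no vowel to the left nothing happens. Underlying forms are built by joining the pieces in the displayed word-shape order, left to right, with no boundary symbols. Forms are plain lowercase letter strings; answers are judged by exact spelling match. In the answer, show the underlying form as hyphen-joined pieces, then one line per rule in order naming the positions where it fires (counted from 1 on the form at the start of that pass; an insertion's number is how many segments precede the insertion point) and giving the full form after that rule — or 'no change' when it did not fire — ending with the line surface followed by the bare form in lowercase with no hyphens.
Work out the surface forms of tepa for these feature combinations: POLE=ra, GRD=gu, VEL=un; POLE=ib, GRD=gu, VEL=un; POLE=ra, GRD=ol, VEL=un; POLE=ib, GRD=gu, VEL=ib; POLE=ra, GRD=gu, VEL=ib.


cell POLE=ra, GRD=gu, VEL=un:
underlying: a-tepa-t-a
1. e -> o, i -> u / B C0 _: fires at position(s) 3: atopata
2. 0 -> e / C _ C: no change
3. a, i -> 0 / V _: no change
surface: atopata

cell POLE=ib, GRD=gu, VEL=un:
underlying: a-tepa-t-l
1. e -> o, i -> u / B C0 _: fires at position(s) 3: atopatl
2. 0 -> e / C _ C: inserts after position(s) 6: atopatel
3. a, i -> 0 / V _: no change
surface: atopatel

cell POLE=ra, GRD=ol, VEL=un:
underlying: z-tepa-t-a
1. e -> o, i -> u / B C0 _: no change
2. 0 -> e / C _ C: inserts after position(s) 1: zetepata
3. a, i -> 0 / V _: no change
surface: zetepata

cell POLE=ib, GRD=gu, VEL=ib:
underlying: a-tepa-ge-l
1. e -> o, i -> u / B C0 _: fires at position(s) 3, 7: atopagol
2. 0 -> e / C _ C: no change
3. a, i -> 0 / V _: no change
surface: atopagol

cell POLE=ra, GRD=gu, VEL=ib:
underlying: a-tepa-ge-a
1. e -> o, i -> u / B C0 _: fires at position(s) 3, 7: atopagoa
2. 0 -> e / C _ C: no change
3. a, i -> 0 / V _: fires at position(s) 8: atopago
surface: atopago


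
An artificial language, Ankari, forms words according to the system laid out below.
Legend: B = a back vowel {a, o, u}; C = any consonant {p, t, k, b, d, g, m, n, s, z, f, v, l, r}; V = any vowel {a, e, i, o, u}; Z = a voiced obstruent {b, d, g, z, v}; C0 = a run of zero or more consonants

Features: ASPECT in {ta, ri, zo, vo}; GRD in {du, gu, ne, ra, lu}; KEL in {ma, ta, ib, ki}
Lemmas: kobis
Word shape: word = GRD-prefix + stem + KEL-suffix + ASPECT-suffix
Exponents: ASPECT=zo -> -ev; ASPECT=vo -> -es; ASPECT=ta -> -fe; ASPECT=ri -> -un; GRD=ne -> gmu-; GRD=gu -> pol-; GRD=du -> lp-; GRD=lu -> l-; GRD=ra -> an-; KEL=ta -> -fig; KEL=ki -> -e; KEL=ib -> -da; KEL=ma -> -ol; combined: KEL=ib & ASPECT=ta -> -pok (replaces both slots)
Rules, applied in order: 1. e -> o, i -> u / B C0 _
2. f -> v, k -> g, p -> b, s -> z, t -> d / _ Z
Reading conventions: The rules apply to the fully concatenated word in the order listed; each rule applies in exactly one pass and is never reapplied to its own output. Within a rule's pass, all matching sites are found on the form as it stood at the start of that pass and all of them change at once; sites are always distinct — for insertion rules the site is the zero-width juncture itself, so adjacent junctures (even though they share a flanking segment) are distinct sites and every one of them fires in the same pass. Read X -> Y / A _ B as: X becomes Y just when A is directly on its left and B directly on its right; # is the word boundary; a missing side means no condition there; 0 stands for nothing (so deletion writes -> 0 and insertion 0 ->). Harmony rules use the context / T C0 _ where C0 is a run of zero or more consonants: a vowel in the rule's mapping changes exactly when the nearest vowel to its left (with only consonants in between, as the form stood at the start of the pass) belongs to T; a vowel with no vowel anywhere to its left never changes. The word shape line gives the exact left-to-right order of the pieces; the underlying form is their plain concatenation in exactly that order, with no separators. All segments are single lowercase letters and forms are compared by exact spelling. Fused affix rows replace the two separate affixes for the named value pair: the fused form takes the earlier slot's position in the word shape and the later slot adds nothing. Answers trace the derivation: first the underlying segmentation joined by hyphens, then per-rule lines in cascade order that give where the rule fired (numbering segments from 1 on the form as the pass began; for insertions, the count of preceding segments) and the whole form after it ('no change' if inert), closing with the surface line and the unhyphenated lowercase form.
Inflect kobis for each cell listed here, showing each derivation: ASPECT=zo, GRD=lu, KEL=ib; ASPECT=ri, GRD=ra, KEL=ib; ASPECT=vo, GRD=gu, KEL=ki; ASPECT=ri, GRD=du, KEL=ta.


cell ASPECT=zo, GRD=lu, KEL=ib:
underlying: l-kobis-da-ev
1. e -> o, i -> u / B C0 _: fires at position(s) 5, 9: lkobusdaov
2. f -> v, k -> g, p -> b, s -> z, t -> d / _ Z: fires at position(s) 6: lkobuzdaov
surface: lkobuzdaov

cell ASPECT=ri, GRD=ra, KEL=ib:
underlying: an-kobis-da-un
1. e -> o, i -> u / B C0 _: fires at position(s) 6: ankobusdaun
2. f -> v, k -> g, p -> b, s -> z, t -> d / _ Z: fires at position(s) 7: ankobuzdaun
surface: ankobuzdaun

cell ASPECT=vo, GRD=gu, KEL=ki:
underlying: pol-kobis-e-es
1. e -> o, i -> u / B C0 _: fires at position(s) 7: polkobusees
2. f -> v, k -> g, p -> b, s -> z, t -> d / _ Z: no change
surface: polkobusees

cell ASPECT=ri, GRD=du, KEL=ta:
underlying: lp-kobis-fig-un
1. e -> o, i -> u / B C0 _: fires at position(s) 6: lpkobusfigun
2. f -> v, k -> g, p -> b, s -> z, t -> d / _ Z: no change
surface: lpkobusfigun


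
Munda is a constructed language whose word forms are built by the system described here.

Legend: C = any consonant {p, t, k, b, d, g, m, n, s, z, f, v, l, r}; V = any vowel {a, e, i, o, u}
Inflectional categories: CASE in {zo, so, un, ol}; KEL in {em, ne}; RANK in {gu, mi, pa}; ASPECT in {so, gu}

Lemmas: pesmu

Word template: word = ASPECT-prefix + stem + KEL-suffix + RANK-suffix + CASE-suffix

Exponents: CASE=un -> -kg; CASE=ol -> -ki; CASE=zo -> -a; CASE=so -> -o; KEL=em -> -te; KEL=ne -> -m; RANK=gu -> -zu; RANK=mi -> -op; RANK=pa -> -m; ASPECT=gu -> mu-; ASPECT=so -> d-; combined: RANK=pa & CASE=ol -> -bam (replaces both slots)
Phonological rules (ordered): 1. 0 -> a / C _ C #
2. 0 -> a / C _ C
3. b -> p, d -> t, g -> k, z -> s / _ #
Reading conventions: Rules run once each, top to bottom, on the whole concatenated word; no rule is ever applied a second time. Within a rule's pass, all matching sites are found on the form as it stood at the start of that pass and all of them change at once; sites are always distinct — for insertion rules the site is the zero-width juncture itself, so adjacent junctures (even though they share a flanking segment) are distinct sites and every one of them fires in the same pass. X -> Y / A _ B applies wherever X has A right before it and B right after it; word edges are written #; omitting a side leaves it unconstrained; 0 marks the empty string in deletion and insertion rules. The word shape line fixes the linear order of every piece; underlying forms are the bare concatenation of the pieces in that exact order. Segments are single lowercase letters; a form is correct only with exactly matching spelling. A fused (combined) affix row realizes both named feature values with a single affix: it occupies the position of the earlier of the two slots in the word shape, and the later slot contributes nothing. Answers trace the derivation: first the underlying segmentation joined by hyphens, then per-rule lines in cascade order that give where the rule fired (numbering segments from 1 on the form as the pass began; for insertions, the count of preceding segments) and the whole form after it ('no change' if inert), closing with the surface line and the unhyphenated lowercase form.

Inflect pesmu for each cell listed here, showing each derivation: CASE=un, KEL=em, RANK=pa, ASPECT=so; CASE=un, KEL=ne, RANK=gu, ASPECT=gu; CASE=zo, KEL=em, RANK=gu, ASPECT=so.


cell CASE=un, KEL=em, RANK=pa, ASPECT=so:
underlying: d-pesmu-te-m-kg
1. 0 -> a / C _ C #: inserts after position(s) 10: dpesmutemkag
2. 0 -> a / C _ C: inserts after position(s) 1, 4, 9: dapesamutemakag
3. b -> p, d -> t, g -> k, z -> s / _ #: fires at position(s) 15: dapesamutemakak
surface: dapesamutemakak

cell CASE=un, KEL=ne, RANK=gu, ASPECT=gu:
underlying: mu-pesmu-m-zu-kg
1. 0 -> a / C _ C #: inserts after position(s) 11: mupesmumzukag
2. 0 -> a / C _ C: inserts after position(s) 5, 8: mupesamumazukag
3. b -> p, d -> t, g -> k, z -> s / _ #: fires at position(s) 15: mupesamumazukak
surface: mupesamumazukak

cell CASE=zo, KEL=em, RANK=gu, ASPECT=so:
underlying: d-pesmu-te-zu-a
1. 0 -> a / C _ C #: no change
2. 0 -> a / C _ C: inserts after position(s) 1, 4: dapesamutezua
3. b -> p, d -> t, g -> k, z -> s / _ #: no change
surface: dapesamutezua


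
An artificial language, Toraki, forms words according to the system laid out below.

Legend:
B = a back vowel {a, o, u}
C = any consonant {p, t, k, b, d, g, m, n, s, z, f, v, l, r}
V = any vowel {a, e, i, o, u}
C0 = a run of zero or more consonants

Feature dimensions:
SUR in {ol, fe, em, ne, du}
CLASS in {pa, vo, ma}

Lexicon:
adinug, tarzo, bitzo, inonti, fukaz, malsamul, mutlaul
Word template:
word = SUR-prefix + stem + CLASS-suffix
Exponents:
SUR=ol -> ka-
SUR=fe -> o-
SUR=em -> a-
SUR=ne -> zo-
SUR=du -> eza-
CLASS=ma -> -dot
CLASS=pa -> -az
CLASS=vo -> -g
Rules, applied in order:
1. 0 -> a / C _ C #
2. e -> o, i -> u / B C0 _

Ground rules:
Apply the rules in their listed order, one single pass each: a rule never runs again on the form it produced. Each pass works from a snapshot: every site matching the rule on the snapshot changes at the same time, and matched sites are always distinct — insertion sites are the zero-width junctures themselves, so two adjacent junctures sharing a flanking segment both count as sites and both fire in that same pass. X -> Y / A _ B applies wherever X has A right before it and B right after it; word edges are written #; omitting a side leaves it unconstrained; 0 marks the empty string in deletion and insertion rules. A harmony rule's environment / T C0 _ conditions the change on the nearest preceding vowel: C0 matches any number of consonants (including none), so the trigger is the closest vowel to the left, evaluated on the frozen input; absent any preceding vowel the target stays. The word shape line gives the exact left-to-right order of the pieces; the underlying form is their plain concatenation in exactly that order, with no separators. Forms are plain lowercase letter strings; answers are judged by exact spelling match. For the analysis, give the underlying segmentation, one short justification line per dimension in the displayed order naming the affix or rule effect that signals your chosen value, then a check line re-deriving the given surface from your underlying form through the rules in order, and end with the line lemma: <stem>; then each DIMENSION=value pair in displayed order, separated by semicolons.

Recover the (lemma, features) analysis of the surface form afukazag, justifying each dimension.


underlying: a-fukaz-g
SUR=em - signalled by the affix a-
CLASS=vo - signalled by the affix -g
check: afukazg -> afukazag -> afukazag
lemma: fukaz; SUR=em; CLASS=vo


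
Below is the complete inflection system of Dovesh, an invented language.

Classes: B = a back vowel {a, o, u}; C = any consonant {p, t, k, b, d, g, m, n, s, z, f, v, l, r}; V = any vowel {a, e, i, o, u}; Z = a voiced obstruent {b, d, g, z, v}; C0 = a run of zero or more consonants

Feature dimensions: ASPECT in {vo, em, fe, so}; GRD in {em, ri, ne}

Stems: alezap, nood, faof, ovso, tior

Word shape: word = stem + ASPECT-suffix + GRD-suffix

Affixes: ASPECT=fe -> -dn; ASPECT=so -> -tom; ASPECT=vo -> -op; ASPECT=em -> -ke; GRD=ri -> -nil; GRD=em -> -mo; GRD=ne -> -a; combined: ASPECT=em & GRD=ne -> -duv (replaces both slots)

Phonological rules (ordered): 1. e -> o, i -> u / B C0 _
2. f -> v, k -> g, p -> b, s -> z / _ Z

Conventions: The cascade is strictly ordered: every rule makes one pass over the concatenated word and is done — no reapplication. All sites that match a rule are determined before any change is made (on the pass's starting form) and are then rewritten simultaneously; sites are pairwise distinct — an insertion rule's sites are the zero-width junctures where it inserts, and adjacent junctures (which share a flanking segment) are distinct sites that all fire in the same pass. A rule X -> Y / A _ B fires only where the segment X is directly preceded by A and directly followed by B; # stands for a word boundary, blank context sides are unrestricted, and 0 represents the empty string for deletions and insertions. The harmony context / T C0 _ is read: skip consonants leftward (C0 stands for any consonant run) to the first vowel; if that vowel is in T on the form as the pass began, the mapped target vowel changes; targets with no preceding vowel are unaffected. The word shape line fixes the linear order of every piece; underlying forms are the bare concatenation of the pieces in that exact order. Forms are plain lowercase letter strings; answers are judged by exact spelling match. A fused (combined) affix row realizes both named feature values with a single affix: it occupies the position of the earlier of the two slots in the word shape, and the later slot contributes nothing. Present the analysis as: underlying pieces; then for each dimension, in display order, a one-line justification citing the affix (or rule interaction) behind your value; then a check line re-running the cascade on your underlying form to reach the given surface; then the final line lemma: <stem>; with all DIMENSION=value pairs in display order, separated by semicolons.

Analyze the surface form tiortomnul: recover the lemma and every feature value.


underlying: tior-tom-nil
ASPECT=so - signalled by the affix -tom
GRD=ri - signalled by the affix -nil
check: tiortomnil -> tiortomnul -> tiortomnul
lemma: tior; ASPECT=so; GRD=ri


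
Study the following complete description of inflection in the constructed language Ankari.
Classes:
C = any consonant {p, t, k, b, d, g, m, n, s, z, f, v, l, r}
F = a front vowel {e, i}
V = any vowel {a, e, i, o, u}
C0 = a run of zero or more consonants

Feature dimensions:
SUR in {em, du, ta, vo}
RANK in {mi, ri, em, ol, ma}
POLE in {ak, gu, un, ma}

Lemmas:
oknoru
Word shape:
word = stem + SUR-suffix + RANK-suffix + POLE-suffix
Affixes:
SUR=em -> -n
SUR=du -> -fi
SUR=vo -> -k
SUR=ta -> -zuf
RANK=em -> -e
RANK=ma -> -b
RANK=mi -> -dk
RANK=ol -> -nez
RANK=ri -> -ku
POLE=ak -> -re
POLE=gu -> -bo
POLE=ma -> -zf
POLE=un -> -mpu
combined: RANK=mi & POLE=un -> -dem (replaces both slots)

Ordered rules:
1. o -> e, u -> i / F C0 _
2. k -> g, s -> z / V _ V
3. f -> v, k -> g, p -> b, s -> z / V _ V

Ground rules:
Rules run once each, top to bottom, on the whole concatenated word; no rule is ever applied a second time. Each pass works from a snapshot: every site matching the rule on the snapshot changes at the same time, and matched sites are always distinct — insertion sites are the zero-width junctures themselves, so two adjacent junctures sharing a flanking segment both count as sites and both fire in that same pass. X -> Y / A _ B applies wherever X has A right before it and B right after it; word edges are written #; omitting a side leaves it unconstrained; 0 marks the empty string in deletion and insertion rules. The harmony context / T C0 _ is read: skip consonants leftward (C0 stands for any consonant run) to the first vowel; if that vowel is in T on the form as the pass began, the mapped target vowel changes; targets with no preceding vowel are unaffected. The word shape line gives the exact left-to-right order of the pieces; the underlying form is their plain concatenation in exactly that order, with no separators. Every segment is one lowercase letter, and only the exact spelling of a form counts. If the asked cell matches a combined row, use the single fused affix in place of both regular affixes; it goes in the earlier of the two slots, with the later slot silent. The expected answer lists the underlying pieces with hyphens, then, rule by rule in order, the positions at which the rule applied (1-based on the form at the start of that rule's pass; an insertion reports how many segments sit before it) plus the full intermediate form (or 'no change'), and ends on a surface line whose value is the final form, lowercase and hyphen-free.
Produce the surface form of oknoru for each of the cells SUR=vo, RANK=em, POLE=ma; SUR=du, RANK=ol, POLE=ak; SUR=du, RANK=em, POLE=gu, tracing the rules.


cell SUR=vo, RANK=em, POLE=ma:
underlying: oknoru-k-e-zf
1. o -> e, u -> i / F C0 _: no change
2. k -> g, s -> z / V _ V: fires at position(s) 7: oknorugezf
3. f -> v, k -> g, p -> b, s -> z / V _ V: no change
surface: oknorugezf

cell SUR=du, RANK=ol, POLE=ak:
underlying: oknoru-fi-nez-re
1. o -> e, u -> i / F C0 _: no change
2. k -> g, s -> z / V _ V: no change
3. f -> v, k -> g, p -> b, s -> z / V _ V: fires at position(s) 7: oknoruvinezre
surface: oknoruvinezre

cell SUR=du, RANK=em, POLE=gu:
underlying: oknoru-fi-e-bo
1. o -> e, u -> i / F C0 _: fires at position(s) 11: oknorufiebe
2. k -> g, s -> z / V _ V: no change
3. f -> v, k -> g, p -> b, s -> z / V _ V: fires at position(s) 7: oknoruviebe
surface: oknoruviebe


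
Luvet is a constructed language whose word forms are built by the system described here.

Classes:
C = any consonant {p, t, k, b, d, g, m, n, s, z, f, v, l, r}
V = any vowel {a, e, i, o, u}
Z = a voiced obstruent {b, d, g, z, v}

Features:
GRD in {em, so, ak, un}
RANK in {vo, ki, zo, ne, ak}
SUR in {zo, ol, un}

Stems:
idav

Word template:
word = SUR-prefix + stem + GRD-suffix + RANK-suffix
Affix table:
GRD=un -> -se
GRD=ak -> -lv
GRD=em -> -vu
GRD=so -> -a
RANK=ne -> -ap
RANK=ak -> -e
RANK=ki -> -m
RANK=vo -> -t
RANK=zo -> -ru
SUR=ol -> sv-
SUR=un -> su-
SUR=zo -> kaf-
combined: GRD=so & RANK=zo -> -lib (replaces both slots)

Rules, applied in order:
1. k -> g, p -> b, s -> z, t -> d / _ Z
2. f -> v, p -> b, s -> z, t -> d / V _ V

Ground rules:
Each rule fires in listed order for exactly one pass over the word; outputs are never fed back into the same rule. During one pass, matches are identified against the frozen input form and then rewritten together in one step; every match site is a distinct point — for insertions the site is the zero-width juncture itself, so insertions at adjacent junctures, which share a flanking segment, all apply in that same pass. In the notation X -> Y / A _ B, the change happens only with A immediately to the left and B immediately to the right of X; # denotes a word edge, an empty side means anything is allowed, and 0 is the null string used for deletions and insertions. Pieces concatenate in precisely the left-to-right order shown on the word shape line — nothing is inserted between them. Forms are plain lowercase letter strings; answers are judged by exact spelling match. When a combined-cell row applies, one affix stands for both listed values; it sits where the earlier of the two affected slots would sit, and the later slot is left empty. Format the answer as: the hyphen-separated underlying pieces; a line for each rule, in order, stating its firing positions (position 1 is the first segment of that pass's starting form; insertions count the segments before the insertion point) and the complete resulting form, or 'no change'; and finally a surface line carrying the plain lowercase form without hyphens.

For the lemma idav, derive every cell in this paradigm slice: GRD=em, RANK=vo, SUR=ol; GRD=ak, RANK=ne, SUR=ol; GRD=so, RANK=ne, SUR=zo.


cell GRD=em, RANK=vo, SUR=ol:
underlying: sv-idav-vu-t
1. k -> g, p -> b, s -> z, t -> d / _ Z: fires at position(s) 1: zvidavvut
2. f -> v, p -> b, s -> z, t -> d / V _ V: no change
surface: zvidavvut

cell GRD=ak, RANK=ne, SUR=ol:
underlying: sv-idav-lv-ap
1. k -> g, p -> b, s -> z, t -> d / _ Z: fires at position(s) 1: zvidavlvap
2. f -> v, p -> b, s -> z, t -> d / V _ V: no change
surface: zvidavlvap

cell GRD=so, RANK=ne, SUR=zo:
underlying: kaf-idav-a-ap
1. k -> g, p -> b, s -> z, t -> d / _ Z: no change
2. f -> v, p -> b, s -> z, t -> d / V _ V: fires at position(s) 3: kavidavaap
surface: kavidavaap


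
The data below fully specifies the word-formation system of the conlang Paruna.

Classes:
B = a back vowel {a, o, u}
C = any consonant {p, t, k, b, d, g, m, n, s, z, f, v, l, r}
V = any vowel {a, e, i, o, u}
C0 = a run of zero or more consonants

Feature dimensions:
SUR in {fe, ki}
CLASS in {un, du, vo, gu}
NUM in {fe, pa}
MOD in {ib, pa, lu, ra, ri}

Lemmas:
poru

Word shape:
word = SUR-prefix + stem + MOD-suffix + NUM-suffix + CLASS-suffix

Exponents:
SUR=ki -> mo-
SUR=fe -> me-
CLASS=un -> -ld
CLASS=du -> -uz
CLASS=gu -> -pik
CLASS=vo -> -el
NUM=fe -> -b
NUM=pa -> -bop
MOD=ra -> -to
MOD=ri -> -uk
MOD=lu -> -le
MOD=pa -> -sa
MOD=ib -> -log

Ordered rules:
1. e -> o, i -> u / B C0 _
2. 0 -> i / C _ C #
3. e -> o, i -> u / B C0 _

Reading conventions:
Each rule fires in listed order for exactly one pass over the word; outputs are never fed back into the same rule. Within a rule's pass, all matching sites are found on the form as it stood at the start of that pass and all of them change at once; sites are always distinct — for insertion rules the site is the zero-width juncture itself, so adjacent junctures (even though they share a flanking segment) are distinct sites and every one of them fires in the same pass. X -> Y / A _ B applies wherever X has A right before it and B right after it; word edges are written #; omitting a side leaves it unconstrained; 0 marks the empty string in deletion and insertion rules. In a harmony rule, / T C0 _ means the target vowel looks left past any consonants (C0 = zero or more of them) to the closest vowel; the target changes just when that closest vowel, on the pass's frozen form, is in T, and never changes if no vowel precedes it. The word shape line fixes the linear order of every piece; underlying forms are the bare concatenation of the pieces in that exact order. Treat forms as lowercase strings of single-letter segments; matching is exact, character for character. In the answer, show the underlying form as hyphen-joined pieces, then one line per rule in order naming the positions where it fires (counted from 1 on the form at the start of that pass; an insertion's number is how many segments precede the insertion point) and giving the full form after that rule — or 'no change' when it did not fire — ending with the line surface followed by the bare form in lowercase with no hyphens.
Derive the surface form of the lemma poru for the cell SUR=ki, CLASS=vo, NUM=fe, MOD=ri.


underlying: mo-poru-uk-b-el
1. e -> o, i -> u / B C0 _: fires at position(s) 10: moporuukbol
2. 0 -> i / C _ C #: no change
3. e -> o, i -> u / B C0 _: no change
surface: moporuukbol


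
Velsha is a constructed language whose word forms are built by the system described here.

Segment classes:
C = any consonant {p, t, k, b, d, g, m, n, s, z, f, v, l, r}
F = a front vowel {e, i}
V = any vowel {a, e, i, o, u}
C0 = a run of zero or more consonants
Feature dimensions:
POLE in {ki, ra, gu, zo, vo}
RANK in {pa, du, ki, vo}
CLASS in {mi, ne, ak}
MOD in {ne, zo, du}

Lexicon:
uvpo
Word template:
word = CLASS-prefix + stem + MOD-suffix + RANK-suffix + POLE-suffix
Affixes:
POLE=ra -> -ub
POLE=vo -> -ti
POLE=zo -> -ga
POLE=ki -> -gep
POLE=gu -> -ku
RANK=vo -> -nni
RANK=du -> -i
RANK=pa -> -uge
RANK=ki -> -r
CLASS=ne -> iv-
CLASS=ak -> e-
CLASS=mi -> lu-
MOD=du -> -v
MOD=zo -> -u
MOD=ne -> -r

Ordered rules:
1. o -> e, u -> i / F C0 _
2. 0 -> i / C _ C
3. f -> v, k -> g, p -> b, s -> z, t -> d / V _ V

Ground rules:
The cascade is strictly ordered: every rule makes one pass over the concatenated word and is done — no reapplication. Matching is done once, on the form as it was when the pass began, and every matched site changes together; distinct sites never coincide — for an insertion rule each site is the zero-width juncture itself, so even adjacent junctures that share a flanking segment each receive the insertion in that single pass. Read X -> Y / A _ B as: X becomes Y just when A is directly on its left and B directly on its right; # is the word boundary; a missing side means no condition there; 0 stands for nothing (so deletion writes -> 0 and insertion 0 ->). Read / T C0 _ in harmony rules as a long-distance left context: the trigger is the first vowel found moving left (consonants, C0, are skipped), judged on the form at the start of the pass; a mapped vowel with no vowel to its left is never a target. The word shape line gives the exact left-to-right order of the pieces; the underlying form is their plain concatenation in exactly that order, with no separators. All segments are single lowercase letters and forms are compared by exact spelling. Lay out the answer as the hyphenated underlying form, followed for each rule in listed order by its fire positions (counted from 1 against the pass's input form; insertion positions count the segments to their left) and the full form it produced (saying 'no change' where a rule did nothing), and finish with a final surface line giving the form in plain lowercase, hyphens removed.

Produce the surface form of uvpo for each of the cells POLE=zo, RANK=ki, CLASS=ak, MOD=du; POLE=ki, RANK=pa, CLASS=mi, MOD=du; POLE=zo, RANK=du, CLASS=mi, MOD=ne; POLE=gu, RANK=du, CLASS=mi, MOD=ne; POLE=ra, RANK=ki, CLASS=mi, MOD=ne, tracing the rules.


cell POLE=zo, RANK=ki, CLASS=ak, MOD=du:
underlying: e-uvpo-v-r-ga
1. o -> e, u -> i / F C0 _: fires at position(s) 2: eivpovrga
2. 0 -> i / C _ C: inserts after position(s) 3, 6, 7: eivipoviriga
3. f -> v, k -> g, p -> b, s -> z, t -> d / V _ V: fires at position(s) 5: eiviboviriga
surface: eiviboviriga

cell POLE=ki, RANK=pa, CLASS=mi, MOD=du:
underlying: lu-uvpo-v-uge-gep
1. o -> e, u -> i / F C0 _: no change
2. 0 -> i / C _ C: inserts after position(s) 4: luuvipovugegep
3. f -> v, k -> g, p -> b, s -> z, t -> d / V _ V: fires at position(s) 6: luuvibovugegep
surface: luuvibovugegep

cell POLE=zo, RANK=du, CLASS=mi, MOD=ne:
underlying: lu-uvpo-r-i-ga
1. o -> e, u -> i / F C0 _: no change
2. 0 -> i / C _ C: inserts after position(s) 4: luuviporiga
3. f -> v, k -> g, p -> b, s -> z, t -> d / V _ V: fires at position(s) 6: luuviboriga
surface: luuviboriga

cell POLE=gu, RANK=du, CLASS=mi, MOD=ne:
underlying: lu-uvpo-r-i-ku
1. o -> e, u -> i / F C0 _: fires at position(s) 10: luuvporiki
2. 0 -> i / C _ C: inserts after position(s) 4: luuviporiki
3. f -> v, k -> g, p -> b, s -> z, t -> d / V _ V: fires at position(s) 6, 10: luuviborigi
surface: luuviborigi

cell POLE=ra, RANK=ki, CLASS=mi, MOD=ne:
underlying: lu-uvpo-r-r-ub
1. o -> e, u -> i / F C0 _: no change
2. 0 -> i / C _ C: inserts after position(s) 4, 7: luuviporirub
3. f -> v, k -> g, p -> b, s -> z, t -> d / V _ V: fires at position(s) 6: luuviborirub
surface: luuviborirub


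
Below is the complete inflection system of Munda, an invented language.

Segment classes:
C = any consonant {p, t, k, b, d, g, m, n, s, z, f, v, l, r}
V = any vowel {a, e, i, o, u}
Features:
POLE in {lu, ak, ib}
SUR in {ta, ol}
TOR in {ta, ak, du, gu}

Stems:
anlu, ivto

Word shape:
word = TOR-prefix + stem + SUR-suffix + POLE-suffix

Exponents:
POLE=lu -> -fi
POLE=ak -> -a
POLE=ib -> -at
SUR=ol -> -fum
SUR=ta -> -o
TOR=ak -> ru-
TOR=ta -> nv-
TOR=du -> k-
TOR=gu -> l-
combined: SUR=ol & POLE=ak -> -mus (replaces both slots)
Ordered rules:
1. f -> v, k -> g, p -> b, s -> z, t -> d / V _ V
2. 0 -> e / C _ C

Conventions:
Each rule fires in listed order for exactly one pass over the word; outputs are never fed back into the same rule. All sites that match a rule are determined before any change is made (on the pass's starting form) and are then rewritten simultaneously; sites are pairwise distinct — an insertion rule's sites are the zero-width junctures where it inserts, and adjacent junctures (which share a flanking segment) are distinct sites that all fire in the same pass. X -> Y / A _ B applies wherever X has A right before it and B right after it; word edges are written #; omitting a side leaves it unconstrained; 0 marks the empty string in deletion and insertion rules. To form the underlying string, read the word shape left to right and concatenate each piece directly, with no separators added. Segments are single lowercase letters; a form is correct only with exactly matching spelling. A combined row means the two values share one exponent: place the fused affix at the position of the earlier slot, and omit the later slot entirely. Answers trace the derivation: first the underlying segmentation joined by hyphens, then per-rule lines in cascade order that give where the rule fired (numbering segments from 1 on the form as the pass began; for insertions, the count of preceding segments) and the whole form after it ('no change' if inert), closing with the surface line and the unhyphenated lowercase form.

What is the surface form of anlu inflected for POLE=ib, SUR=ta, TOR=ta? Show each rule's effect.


underlying: nv-anlu-o-at
1. f -> v, k -> g, p -> b, s -> z, t -> d / V _ V: no change
2. 0 -> e / C _ C: inserts after position(s) 1, 4: nevaneluoat
surface: nevaneluoat


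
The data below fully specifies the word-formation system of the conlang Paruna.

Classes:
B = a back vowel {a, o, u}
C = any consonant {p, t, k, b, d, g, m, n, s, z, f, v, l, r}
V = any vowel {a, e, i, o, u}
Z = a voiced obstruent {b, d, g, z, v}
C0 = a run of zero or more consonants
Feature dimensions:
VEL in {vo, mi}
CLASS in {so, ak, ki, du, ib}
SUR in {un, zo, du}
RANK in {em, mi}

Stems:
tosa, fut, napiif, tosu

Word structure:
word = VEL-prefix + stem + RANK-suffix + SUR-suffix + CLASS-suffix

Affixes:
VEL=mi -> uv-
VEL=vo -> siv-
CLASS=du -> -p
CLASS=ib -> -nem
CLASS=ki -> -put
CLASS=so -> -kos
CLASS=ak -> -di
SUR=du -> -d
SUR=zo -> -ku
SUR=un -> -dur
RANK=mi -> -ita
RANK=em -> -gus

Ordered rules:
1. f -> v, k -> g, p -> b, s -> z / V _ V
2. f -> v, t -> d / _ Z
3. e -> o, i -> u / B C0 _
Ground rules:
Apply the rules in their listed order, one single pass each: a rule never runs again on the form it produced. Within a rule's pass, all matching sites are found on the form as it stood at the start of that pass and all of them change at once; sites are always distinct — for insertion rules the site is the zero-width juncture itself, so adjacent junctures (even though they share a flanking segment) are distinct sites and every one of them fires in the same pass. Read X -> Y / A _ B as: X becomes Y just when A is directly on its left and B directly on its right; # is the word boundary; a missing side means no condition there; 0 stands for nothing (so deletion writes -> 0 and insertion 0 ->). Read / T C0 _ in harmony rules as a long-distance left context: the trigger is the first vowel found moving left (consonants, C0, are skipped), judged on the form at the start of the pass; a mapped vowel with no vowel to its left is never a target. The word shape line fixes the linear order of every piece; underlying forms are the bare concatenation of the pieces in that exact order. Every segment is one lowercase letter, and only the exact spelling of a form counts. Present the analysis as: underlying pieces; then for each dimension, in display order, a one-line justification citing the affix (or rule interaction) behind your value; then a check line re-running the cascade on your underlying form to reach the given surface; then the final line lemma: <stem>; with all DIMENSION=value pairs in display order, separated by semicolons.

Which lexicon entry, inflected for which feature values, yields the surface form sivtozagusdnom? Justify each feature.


underlying: siv-tosa-gus-d-nem
VEL=vo - signalled by the affix siv-
CLASS=ib - signalled by the affix -nem
SUR=du - signalled by the affix -d
RANK=em - signalled by the affix -gus
check: sivtosagusdnem -> sivtozagusdnem -> sivtozagusdnem -> sivtozagusdnom
lemma: tosa; VEL=vo; CLASS=ib; SUR=du; RANK=em
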